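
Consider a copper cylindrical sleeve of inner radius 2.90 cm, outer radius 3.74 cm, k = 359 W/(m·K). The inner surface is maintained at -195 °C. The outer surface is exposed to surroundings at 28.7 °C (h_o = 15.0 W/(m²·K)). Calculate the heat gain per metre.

Q' = 788 W/m

Resistance network (inner→outer):
  R'_copper = ln(0.0374/0.0290)/(2πk) = 0.2544/(2π·359) = 1.128×10^-4 m·K/W
  R'_conv,out = 1/(2πr h) = 1/(2π·0.0374·15.0) = 0.2837 m·K/W
ΣR = 1.128×10^-4 + 0.2837 = 0.2838 m·K/W
Q' = ΔT/ΣR = (-195 °C − 28.7 °C)/0.2838 = -788 W/m
(Negative Q' ⇒ heat flows inward; heat gain = 788 W/m.)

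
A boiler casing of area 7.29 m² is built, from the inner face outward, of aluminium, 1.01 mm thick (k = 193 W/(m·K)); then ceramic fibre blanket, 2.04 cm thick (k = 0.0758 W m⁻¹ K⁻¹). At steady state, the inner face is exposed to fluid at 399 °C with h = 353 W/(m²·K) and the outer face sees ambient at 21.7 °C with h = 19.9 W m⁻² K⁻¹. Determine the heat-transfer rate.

Q = 8540 W

Series thermal resistances, inner to outer:
  R_conv,in = 1/(hA) = 1/(353·7.29) = 3.886×10^-4 K/W
  R_aluminium = L/(kA) = 0.00101/(193·7.29) = 7.179×10^-7 K/W
  R_ceramic fibre blanket = L/(kA) = 0.0204/(0.0758·7.29) = 0.03692 K/W
  R_conv,out = 1/(hA) = 1/(19.9·7.29) = 0.006893 K/W
ΣR = 3.886×10^-4 + 7.179×10^-7 + 0.03692 + 0.006893 = 0.04420 K/W
Q = ΔT/ΣR = (399 °C − 21.7 °C)/0.04420 = 8540 W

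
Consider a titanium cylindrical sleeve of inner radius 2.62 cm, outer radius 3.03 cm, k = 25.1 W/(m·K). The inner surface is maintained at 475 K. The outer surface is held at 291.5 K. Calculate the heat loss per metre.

Q' = 2πk·ΔT/ln(r₂/r₁) = 2π × 25.1 × 183.5 / ln(0.0303/0.0262) = 1.99×10^5 W/m

Q' = 1.99×10^5 W/m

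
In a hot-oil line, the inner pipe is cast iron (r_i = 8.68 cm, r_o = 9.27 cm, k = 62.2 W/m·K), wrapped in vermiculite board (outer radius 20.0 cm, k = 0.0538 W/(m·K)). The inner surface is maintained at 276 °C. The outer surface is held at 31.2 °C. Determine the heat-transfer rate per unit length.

Q' = 108 W/m

Series thermal resistances, inner to outer:
  R'_cast iron = ln(0.0927/0.0868)/(2πk) = 0.06576/(2π·62.2) = 1.683×10^-4 m·K/W
  R'_vermiculite board = ln(0.200/0.0927)/(2πk) = 0.7689/(2π·0.0538) = 2.275 m·K/W
ΣR = 1.683×10^-4 + 2.275 = 2.275 m·K/W
Q' = ΔT/ΣR = (276 °C − 31.2 °C)/2.275 = 108 W/m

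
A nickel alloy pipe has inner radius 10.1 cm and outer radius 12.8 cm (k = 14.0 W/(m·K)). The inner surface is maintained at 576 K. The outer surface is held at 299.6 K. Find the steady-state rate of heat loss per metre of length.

Q' = 2πk·ΔT/ln(r₂/r₁) = 2π × 14.0 × 276.4 / ln(0.128/0.101) = 1.03×10^5 W/m

Q' = 103 kW/m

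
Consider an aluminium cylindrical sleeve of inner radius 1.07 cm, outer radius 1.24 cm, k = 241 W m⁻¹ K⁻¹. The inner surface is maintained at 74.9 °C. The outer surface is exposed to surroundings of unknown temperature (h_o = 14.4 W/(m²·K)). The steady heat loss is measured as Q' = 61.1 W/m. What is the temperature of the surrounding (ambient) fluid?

Series resistances:
  R'_aluminium = ln(0.0124/0.0107)/(2πk) = 0.1475/(2π·241) = 9.738×10^-5 m·K/W
  R'_conv,out = 1/(2πr h) = 1/(2π·0.0124·14.4) = 0.8913 m·K/W
ΣR = 0.8914 m·K/W
ΔT = Q'·ΣR = 61.1 × 0.8914 = 54.46 K
Heat flows outward, so T_out = T_in − ΔT = 74.9 − 54.46 = 20.4 °C

T_out = 20.4 °C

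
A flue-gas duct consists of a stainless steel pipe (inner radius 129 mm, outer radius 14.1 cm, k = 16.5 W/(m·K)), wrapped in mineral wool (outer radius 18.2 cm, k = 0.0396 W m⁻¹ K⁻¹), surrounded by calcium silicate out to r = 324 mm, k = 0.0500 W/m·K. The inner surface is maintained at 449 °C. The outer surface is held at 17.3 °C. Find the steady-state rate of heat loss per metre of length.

Resistance network (inner→outer):
  R'_stainless steel = ln(0.141/0.129)/(2πk) = 0.08895/(2π·16.5) = 8.580×10^-4 m·K/W
  R'_mineral wool = ln(0.182/0.141)/(2πk) = 0.2552/(2π·0.0396) = 1.026 m·K/W
  R'_calcium silicate = ln(0.324/0.182)/(2πk) = 0.5767/(2π·0.0500) = 1.836 m·K/W
ΣR = 8.580×10^-4 + 1.026 + 1.836 = 2.863 m·K/W
Q' = ΔT/ΣR = (449 °C − 17.3 °C)/2.863 = 151 W/m

Q' = 151 W/m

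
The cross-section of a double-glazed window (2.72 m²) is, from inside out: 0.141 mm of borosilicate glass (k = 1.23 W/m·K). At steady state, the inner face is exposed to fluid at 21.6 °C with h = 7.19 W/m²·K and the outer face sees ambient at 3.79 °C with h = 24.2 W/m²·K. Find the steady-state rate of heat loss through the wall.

Treat each layer as a resistance in series:
  R_conv,in = 1/(hA) = 1/(7.19·2.72) = 0.05113 K/W
  R_borosilicate glass = L/(kA) = 1.41×10^-4/(1.23·2.72) = 4.214×10^-5 K/W
  R_conv,out = 1/(hA) = 1/(24.2·2.72) = 0.01519 K/W
ΣR = 0.05113 + 4.214×10^-5 + 0.01519 = 0.06636 K/W
Q = ΔT/ΣR = (21.6 °C − 3.79 °C)/0.06636 = 268 W

Q = 268 W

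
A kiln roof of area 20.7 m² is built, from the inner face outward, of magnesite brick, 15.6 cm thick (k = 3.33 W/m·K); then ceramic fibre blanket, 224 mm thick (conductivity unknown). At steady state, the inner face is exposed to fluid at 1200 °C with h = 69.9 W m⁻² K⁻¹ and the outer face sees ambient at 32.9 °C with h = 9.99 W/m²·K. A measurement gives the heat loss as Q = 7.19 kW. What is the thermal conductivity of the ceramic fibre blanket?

ΣR = ΔT/Q = |1200 − 32.9|/7190 = 0.1623 K/W
Known resistances:
  R_conv,in = 1/(hA) = 1/(69.9·20.7) = 6.911×10^-4 K/W
  R_magnesite brick = L/(kA) = 0.156/(3.33·20.7) = 0.002263 K/W
  R_conv,out = 1/(hA) = 1/(9.99·20.7) = 0.004836 K/W
R_ceramic fibre blanket = ΣR − ΣR_known = 0.1623 − 0.007790 = 0.1545 K/W
L/(kA) = 0.1545 ⇒ k = 0.224/(0.1545·20.7) = 0.0700 W/m·K

k = 0.0700 W/m·K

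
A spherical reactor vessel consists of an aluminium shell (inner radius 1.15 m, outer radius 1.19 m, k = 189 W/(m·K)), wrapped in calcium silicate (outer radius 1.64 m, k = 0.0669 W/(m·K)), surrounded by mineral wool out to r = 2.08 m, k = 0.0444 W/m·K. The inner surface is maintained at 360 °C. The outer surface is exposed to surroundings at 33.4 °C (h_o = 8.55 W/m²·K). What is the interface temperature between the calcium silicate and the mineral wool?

T = 184 °C

Treat each layer as a resistance in series:
  R_aluminium = (1/1.15 − 1/1.19)/(4πk) = 0.02923/(4π·189) = 1.231×10^-5 K/W
  R_calcium silicate = (1/1.19 − 1/1.64)/(4πk) = 0.2306/(4π·0.0669) = 0.2743 K/W
  R_mineral wool = (1/1.64 − 1/2.08)/(4πk) = 0.1290/(4π·0.0444) = 0.2312 K/W
  R_conv,out = 1/(4πr²h) = 1/(4π·2.08²·8.55) = 0.002151 K/W
ΣR = 1.231×10^-5 + 0.2743 + 0.2312 + 0.002151 = 0.5077 K/W
Q = ΔT/ΣR = (360 °C − 33.4 °C)/0.5077 = 643.3 W
From the inner boundary to the calcium silicate/mineral wool interface, ΣR_partial = 0.2743 K/W.
T_interface = T_in − Q·ΣR_partial = 360 °C − (643.3)(0.2743) = 184 °C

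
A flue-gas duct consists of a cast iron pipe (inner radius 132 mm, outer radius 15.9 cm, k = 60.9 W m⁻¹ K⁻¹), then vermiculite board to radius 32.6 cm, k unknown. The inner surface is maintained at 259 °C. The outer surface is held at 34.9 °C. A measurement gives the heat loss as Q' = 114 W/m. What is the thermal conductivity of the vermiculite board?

ΣR = ΔT/Q' = |259 − 34.9|/114 = 1.966 m·K/W
Known resistances:
  R'_cast iron = ln(0.159/0.132)/(2πk) = 0.1861/(2π·60.9) = 4.864×10^-4 m·K/W
R_vermiculite board = ΣR − ΣR_known = 1.966 − 4.864×10^-4 = 1.966 m·K/W
ln(r₂/r₁)/(2πk) = 1.966 ⇒ k = 0.7180/(2π·1.966) = 0.0581 W/m·K

k = 0.0581 W/m·K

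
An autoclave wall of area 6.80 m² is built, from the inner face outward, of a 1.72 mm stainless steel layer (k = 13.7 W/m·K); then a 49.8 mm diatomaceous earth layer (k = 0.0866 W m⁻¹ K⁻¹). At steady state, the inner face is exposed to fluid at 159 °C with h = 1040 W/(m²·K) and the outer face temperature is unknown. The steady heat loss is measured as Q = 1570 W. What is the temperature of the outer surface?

Series resistances:
  R_conv,in = 1/(hA) = 1/(1040·6.80) = 1.414×10^-4 K/W
  R_stainless steel = L/(kA) = 0.00172/(13.7·6.80) = 1.846×10^-5 K/W
  R_diatomaceous earth = L/(kA) = 0.0498/(0.0866·6.80) = 0.08457 K/W
ΣR = 0.08473 K/W
ΔT = Q·ΣR = 1570 × 0.08473 = 133.0 K
Heat flows outward, so T_out = T_in − ΔT = 159 − 133.0 = 26.0 °C

T_out = 26.0 °C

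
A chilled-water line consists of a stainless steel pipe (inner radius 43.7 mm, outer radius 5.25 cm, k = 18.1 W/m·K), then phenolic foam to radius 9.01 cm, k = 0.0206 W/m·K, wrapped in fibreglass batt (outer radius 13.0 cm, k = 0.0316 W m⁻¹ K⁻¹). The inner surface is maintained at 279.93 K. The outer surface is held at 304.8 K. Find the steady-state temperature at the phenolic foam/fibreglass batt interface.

Resistance network (inner→outer):
  R'_stainless steel = ln(0.0525/0.0437)/(2πk) = 0.1835/(2π·18.1) = 0.001613 m·K/W
  R'_phenolic foam = ln(0.0901/0.0525)/(2πk) = 0.5401/(2π·0.0206) = 4.173 m·K/W
  R'_fibreglass batt = ln(0.130/0.0901)/(2πk) = 0.3666/(2π·0.0316) = 1.846 m·K/W
ΣR = 0.001613 + 4.173 + 1.846 = 6.021 m·K/W
Q' = ΔT/ΣR = (279.93 K − 304.8 K)/6.021 = -4.131 W/m
From the inner boundary to the phenolic foam/fibreglass batt interface, ΣR_partial = 4.175 m·K/W.
T_interface = T_in − Q'·ΣR_partial = 279.93 K − (-4.131)(4.175) = 297.2 K

T = 297.2 K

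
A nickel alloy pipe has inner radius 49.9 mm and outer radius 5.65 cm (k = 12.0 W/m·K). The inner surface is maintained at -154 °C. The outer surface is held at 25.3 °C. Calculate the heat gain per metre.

Q' = 1.09×10^5 W/m

Q' = 2πk·ΔT/ln(r₂/r₁) = 2π × 12.0 × 179.3 / ln(0.0565/0.0499) = 1.09×10^5 W/m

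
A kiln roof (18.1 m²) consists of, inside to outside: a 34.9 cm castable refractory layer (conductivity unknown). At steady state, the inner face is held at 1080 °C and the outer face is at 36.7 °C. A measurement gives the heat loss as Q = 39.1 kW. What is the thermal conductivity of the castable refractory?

k = 0.723 W/m·K

ΣR = ΔT/Q = |1080 − 36.7|/39100 = 0.02668 K/W
L/(kA) = 0.02668 ⇒ k = 0.349/(0.02668·18.1) = 0.723 W/m·K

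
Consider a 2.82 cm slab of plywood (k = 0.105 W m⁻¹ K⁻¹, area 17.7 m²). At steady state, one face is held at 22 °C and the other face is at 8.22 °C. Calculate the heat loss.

Q = kA·ΔT/L = 0.105 × 17.7 × |22 °C − 8.22 °C| / 0.0282 = 908 W

Q = 908 W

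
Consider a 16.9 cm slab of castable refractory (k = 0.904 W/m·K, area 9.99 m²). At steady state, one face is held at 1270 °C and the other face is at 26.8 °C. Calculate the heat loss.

Q = 66400 W

Q = kA·ΔT/L = 0.904 × 9.99 × |1270 °C − 26.8 °C| / 0.169 = 66400 W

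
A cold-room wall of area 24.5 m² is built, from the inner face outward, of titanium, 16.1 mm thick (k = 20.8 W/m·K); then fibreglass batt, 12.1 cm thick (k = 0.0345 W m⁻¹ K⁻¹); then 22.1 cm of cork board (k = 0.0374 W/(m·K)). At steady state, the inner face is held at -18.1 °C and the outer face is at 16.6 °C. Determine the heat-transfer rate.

Resistance network (inner→outer):
  R_titanium = L/(kA) = 0.0161/(20.8·24.5) = 3.159×10^-5 K/W
  R_fibreglass batt = L/(kA) = 0.121/(0.0345·24.5) = 0.1432 K/W
  R_cork board = L/(kA) = 0.221/(0.0374·24.5) = 0.2412 K/W
ΣR = 3.159×10^-5 + 0.1432 + 0.2412 = 0.3844 K/W
Q = ΔT/ΣR = (-18.1 °C − 16.6 °C)/0.3844 = -90.3 W
(Negative Q ⇒ heat flows inward; heat gain = 90.3 W.)

Q = 90.3 W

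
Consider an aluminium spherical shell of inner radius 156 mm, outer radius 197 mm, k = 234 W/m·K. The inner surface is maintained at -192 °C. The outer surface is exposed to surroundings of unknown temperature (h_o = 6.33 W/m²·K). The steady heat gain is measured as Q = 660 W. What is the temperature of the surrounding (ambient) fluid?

Sum the resistances:
  R_aluminium = (1/0.156 − 1/0.197)/(4πk) = 1.334/(4π·234) = 4.537×10^-4 K/W
  R_conv,out = 1/(4πr²h) = 1/(4π·0.197²·6.33) = 0.3239 K/W
ΣR = 0.3244 K/W
ΔT = Q·ΣR = 660 × 0.3244 = 214.1 K
Heat flows inward, so T_out = T_in + ΔT = -192 + 214.1 = 22.1 °C

T_out = 22.1 °C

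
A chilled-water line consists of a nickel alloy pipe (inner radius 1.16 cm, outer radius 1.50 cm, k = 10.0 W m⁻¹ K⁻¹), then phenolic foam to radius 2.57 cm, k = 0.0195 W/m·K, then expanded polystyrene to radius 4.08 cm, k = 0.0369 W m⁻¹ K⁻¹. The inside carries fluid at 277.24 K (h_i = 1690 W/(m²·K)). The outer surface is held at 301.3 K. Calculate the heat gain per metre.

Resistance network (inner→outer):
  R'_conv,in = 1/(2πr h) = 1/(2π·0.0116·1690) = 0.008118 m·K/W
  R'_nickel alloy = ln(0.0150/0.0116)/(2πk) = 0.2570/(2π·10.0) = 0.004091 m·K/W
  R'_phenolic foam = ln(0.0257/0.0150)/(2πk) = 0.5384/(2π·0.0195) = 4.395 m·K/W
  R'_expanded polystyrene = ln(0.0408/0.0257)/(2πk) = 0.4622/(2π·0.0369) = 1.993 m·K/W
ΣR = 0.008118 + 0.004091 + 4.395 + 1.993 = 6.400 m·K/W
Q' = ΔT/ΣR = (277.24 K − 301.3 K)/6.400 = -3.76 W/m
(Negative Q' ⇒ heat flows inward; heat gain = 3.76 W/m.)

Q' = 3.76 W/m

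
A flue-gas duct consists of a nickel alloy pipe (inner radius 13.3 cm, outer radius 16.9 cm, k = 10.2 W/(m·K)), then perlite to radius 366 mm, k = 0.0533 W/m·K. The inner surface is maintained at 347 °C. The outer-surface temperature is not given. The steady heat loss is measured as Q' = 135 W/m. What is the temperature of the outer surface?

T_out = 35.0 °C

Sum the resistances:
  R'_nickel alloy = ln(0.169/0.133)/(2πk) = 0.2395/(2π·10.2) = 0.003738 m·K/W
  R'_perlite = ln(0.366/0.169)/(2πk) = 0.7727/(2π·0.0533) = 2.307 m·K/W
ΣR = 2.311 m·K/W
ΔT = Q'·ΣR = 135 × 2.311 = 312.0 K
Heat flows outward, so T_out = T_in − ΔT = 347 − 312.0 = 35.0 °C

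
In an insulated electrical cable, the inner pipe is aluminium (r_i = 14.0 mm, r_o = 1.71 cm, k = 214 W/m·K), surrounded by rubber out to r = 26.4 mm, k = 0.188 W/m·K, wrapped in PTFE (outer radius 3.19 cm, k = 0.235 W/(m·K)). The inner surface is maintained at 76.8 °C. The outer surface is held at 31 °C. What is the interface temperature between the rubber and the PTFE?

T = 42.8 °C

Resistance network (inner→outer):
  R'_aluminium = ln(0.0171/0.0140)/(2πk) = 0.2000/(2π·214) = 1.488×10^-4 m·K/W
  R'_rubber = ln(0.0264/0.0171)/(2πk) = 0.4343/(2π·0.188) = 0.3677 m·K/W
  R'_PTFE = ln(0.0319/0.0264)/(2πk) = 0.1892/(2π·0.235) = 0.1282 m·K/W
ΣR = 1.488×10^-4 + 0.3677 + 0.1282 = 0.4960 m·K/W
Q' = ΔT/ΣR = (76.8 °C − 31 °C)/0.4960 = 92.34 W/m
From the inner boundary to the rubber/PTFE interface, ΣR_partial = 0.3678 m·K/W.
T_interface = T_in − Q'·ΣR_partial = 76.8 °C − (92.34)(0.3678) = 42.8 °C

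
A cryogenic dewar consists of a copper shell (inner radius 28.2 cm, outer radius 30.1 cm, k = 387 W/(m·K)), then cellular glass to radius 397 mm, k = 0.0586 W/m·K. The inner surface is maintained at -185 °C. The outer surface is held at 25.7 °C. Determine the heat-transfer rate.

Resistance network (inner→outer):
  R_copper = (1/0.282 − 1/0.301)/(4πk) = 0.2238/(4π·387) = 4.603×10^-5 K/W
  R_cellular glass = (1/0.301 − 1/0.397)/(4πk) = 0.8034/(4π·0.0586) = 1.091 K/W
ΣR = 4.603×10^-5 + 1.091 = 1.091 K/W
Q = ΔT/ΣR = (-185 °C − 25.7 °C)/1.091 = -193 W
(Negative Q ⇒ heat flows inward; heat gain = 193 W.)

Q = 193 W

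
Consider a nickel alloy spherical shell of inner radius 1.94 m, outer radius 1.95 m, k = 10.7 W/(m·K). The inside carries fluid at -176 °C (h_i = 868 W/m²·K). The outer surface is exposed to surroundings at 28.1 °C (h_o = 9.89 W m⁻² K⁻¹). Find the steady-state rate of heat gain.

Treat each layer as a resistance in series:
  R_conv,in = 1/(4πr²h) = 1/(4π·1.94²·868) = 2.436×10^-5 K/W
  R_nickel alloy = (1/1.94 − 1/1.95)/(4πk) = 0.002643/(4π·10.7) = 1.966×10^-5 K/W
  R_conv,out = 1/(4πr²h) = 1/(4π·1.95²·9.89) = 0.002116 K/W
ΣR = 2.436×10^-5 + 1.966×10^-5 + 0.002116 = 0.002160 K/W
Q = ΔT/ΣR = (-176 °C − 28.1 °C)/0.002160 = -94500 W
(Negative Q ⇒ heat flows inward; heat gain = 94500 W.)

Q = 94.5 kW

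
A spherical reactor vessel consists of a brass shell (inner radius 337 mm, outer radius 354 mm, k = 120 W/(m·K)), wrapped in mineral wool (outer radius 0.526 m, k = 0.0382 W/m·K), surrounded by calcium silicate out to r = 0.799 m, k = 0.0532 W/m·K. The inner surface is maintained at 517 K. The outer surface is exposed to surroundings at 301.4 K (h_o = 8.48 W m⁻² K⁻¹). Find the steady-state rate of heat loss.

Treat each layer as a resistance in series:
  R_brass = (1/0.337 − 1/0.354)/(4πk) = 0.1425/(4π·120) = 9.450×10^-5 K/W
  R_mineral wool = (1/0.354 − 1/0.526)/(4πk) = 0.9237/(4π·0.0382) = 1.924 K/W
  R_calcium silicate = (1/0.526 − 1/0.799)/(4πk) = 0.6496/(4π·0.0532) = 0.9716 K/W
  R_conv,out = 1/(4πr²h) = 1/(4π·0.799²·8.48) = 0.01470 K/W
ΣR = 9.450×10^-5 + 1.924 + 0.9716 + 0.01470 = 2.910 K/W
Q = ΔT/ΣR = (517 K − 301.4 K)/2.910 = 74.1 W

Q = 74.1 W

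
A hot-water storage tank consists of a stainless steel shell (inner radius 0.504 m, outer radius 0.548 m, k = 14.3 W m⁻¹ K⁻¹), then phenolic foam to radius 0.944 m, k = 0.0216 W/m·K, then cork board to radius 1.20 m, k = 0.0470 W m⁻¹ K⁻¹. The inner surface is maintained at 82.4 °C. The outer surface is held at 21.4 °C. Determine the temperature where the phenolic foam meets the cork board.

Resistance network (inner→outer):
  R_stainless steel = (1/0.504 − 1/0.548)/(4πk) = 0.1593/(4π·14.3) = 8.865×10^-4 K/W
  R_phenolic foam = (1/0.548 − 1/0.944)/(4πk) = 0.7655/(4π·0.0216) = 2.820 K/W
  R_cork board = (1/0.944 − 1/1.20)/(4πk) = 0.2260/(4π·0.0470) = 0.3826 K/W
ΣR = 8.865×10^-4 + 2.820 + 0.3826 = 3.203 K/W
Q = ΔT/ΣR = (82.4 °C − 21.4 °C)/3.203 = 19.04 W
From the inner boundary to the phenolic foam/cork board interface, ΣR_partial = 2.821 K/W.
T_interface = T_in − Q·ΣR_partial = 82.4 °C − (19.04)(2.821) = 28.7 °C

T = 28.7 °C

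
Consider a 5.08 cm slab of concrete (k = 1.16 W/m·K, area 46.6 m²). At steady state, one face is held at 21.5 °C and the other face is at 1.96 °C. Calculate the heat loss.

Q = kA·ΔT/L = 1.16 × 46.6 × |21.5 °C − 1.96 °C| / 0.0508 = 20800 W

Q = 20.8 kW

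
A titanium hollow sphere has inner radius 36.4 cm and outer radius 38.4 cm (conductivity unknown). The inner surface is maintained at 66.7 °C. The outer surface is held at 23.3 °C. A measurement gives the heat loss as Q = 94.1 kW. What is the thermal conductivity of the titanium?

k = 24.7 W/m·K

ΣR = ΔT/Q = |66.7 − 23.3|/94100 = 4.612×10^-4 K/W
(1/r₁−1/r₂)/(4πk) = 4.612×10^-4 ⇒ k = 0.1431/(4π·4.612×10^-4) = 24.7 W/m·K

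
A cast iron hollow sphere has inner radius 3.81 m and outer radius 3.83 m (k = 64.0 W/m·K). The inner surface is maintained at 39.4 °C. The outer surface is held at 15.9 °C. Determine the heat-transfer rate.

Q = 1.38×10^7 W

Q = 4πk·ΔT/(1/r₁ − 1/r₂) = 4π × 64.0 × 23.5 / (1/3.81 − 1/3.83) = 1.38×10^7 W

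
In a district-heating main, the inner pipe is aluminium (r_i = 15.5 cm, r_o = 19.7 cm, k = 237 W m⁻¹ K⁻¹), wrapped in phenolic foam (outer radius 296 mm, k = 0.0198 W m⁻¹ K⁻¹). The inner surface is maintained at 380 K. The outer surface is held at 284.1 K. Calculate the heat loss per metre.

Q' = 29.3 W/m

Treat each layer as a resistance in series:
  R'_aluminium = ln(0.197/0.155)/(2πk) = 0.2398/(2π·237) = 1.610×10^-4 m·K/W
  R'_phenolic foam = ln(0.296/0.197)/(2πk) = 0.4072/(2π·0.0198) = 3.273 m·K/W
ΣR = 1.610×10^-4 + 3.273 = 3.273 m·K/W
Q' = ΔT/ΣR = (380 K − 284.1 K)/3.273 = 29.3 W/m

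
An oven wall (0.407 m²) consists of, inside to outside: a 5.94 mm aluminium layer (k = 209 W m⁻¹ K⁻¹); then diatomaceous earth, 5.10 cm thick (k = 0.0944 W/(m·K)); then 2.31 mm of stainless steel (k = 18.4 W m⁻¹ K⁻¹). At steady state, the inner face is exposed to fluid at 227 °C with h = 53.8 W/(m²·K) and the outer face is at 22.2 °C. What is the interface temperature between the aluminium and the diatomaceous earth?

Resistance network (inner→outer):
  R_conv,in = 1/(hA) = 1/(53.8·0.407) = 0.04567 K/W
  R_aluminium = L/(kA) = 0.00594/(209·0.407) = 6.983×10^-5 K/W
  R_diatomaceous earth = L/(kA) = 0.0510/(0.0944·0.407) = 1.327 K/W
  R_stainless steel = L/(kA) = 0.00231/(18.4·0.407) = 3.085×10^-4 K/W
ΣR = 0.04567 + 6.983×10^-5 + 1.327 + 3.085×10^-4 = 1.373 K/W
Q = ΔT/ΣR = (227 °C − 22.2 °C)/1.373 = 149.2 W
From the inner boundary to the aluminium/diatomaceous earth interface, ΣR_partial = 0.04574 K/W.
T_interface = T_in − Q·ΣR_partial = 227 °C − (149.2)(0.04574) = 220 °C

T = 220 °C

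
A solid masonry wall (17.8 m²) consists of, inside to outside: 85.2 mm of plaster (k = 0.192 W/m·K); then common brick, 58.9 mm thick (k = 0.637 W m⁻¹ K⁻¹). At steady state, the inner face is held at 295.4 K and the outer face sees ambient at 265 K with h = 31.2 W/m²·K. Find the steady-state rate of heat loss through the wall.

Resistance network (inner→outer):
  R_plaster = L/(kA) = 0.0852/(0.192·17.8) = 0.02493 K/W
  R_common brick = L/(kA) = 0.0589/(0.637·17.8) = 0.005195 K/W
  R_conv,out = 1/(hA) = 1/(31.2·17.8) = 0.001801 K/W
ΣR = 0.02493 + 0.005195 + 0.001801 = 0.03193 K/W
Q = ΔT/ΣR = (295.4 K − 265 K)/0.03193 = 952 W

Q = 952 W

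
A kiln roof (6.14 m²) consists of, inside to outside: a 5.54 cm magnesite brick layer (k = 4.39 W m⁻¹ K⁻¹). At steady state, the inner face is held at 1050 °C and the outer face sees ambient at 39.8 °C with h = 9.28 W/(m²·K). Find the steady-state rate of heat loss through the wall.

Q = 51.5 kW

Resistance network (inner→outer):
  R_magnesite brick = L/(kA) = 0.0554/(4.39·6.14) = 0.002055 K/W
  R_conv,out = 1/(hA) = 1/(9.28·6.14) = 0.01755 K/W
ΣR = 0.002055 + 0.01755 = 0.01961 K/W
Q = ΔT/ΣR = (1050 °C − 39.8 °C)/0.01961 = 51500 W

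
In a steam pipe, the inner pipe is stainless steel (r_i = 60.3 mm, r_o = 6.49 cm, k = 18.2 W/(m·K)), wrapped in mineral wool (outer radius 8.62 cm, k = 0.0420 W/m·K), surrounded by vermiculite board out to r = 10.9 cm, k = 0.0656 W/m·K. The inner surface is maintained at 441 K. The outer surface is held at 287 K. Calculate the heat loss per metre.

Series thermal resistances, inner to outer:
  R'_stainless steel = ln(0.0649/0.0603)/(2πk) = 0.07352/(2π·18.2) = 6.429×10^-4 m·K/W
  R'_mineral wool = ln(0.0862/0.0649)/(2πk) = 0.2838/(2π·0.0420) = 1.076 m·K/W
  R'_vermiculite board = ln(0.109/0.0862)/(2πk) = 0.2347/(2π·0.0656) = 0.5694 m·K/W
ΣR = 6.429×10^-4 + 1.076 + 0.5694 = 1.646 m·K/W
Q' = ΔT/ΣR = (441 K − 287 K)/1.646 = 93.6 W/m

Q' = 93.6 W/m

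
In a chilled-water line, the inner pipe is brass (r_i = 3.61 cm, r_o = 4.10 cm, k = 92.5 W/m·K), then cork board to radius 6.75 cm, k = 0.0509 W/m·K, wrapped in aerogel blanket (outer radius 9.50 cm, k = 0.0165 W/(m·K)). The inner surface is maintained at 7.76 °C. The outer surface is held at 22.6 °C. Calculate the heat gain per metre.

Resistance network (inner→outer):
  R'_brass = ln(0.0410/0.0361)/(2πk) = 0.1273/(2π·92.5) = 2.190×10^-4 m·K/W
  R'_cork board = ln(0.0675/0.0410)/(2πk) = 0.4986/(2π·0.0509) = 1.559 m·K/W
  R'_aerogel blanket = ln(0.0950/0.0675)/(2πk) = 0.3417/(2π·0.0165) = 3.296 m·K/W
ΣR = 2.190×10^-4 + 1.559 + 3.296 = 4.855 m·K/W
Q' = ΔT/ΣR = (7.76 °C − 22.6 °C)/4.855 = -3.06 W/m
(Negative Q' ⇒ heat flows inward; heat gain = 3.06 W/m.)

Q' = 3.06 W/m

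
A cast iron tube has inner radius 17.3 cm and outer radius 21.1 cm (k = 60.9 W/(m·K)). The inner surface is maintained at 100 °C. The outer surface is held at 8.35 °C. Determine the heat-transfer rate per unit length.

Q' = 177 kW/m

Q' = 2πk·ΔT/ln(r₂/r₁) = 2π × 60.9 × 91.65 / ln(0.211/0.173) = 1.77×10^5 W/m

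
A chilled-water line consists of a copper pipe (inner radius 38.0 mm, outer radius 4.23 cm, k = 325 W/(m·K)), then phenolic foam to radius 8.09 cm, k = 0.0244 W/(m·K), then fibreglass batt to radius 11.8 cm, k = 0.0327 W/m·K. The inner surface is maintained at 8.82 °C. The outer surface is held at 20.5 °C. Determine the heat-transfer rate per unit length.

Treat each layer as a resistance in series:
  R'_copper = ln(0.0423/0.0380)/(2πk) = 0.1072/(2π·325) = 5.250×10^-5 m·K/W
  R'_phenolic foam = ln(0.0809/0.0423)/(2πk) = 0.6484/(2π·0.0244) = 4.230 m·K/W
  R'_fibreglass batt = ln(0.118/0.0809)/(2πk) = 0.3775/(2π·0.0327) = 1.837 m·K/W
ΣR = 5.250×10^-5 + 4.230 + 1.837 = 6.067 m·K/W
Q' = ΔT/ΣR = (8.82 °C − 20.5 °C)/6.067 = -1.93 W/m
(Negative Q' ⇒ heat flows inward; heat gain = 1.93 W/m.)

Q' = 1.93 W/m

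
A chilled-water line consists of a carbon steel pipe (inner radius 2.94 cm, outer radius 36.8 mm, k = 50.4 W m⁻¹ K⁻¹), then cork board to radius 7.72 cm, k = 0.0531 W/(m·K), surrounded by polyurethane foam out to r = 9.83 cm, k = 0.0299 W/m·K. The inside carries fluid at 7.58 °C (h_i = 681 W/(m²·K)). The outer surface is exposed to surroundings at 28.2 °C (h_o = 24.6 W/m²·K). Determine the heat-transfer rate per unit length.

Resistance network (inner→outer):
  R'_conv,in = 1/(2πr h) = 1/(2π·0.0294·681) = 0.007949 m·K/W
  R'_carbon steel = ln(0.0368/0.0294)/(2πk) = 0.2245/(2π·50.4) = 7.089×10^-4 m·K/W
  R'_cork board = ln(0.0772/0.0368)/(2πk) = 0.7409/(2π·0.0531) = 2.221 m·K/W
  R'_polyurethane foam = ln(0.0983/0.0772)/(2πk) = 0.2416/(2π·0.0299) = 1.286 m·K/W
  R'_conv,out = 1/(2πr h) = 1/(2π·0.0983·24.6) = 0.06582 m·K/W
ΣR = 0.007949 + 7.089×10^-4 + 2.221 + 1.286 + 0.06582 = 3.581 m·K/W
Q' = ΔT/ΣR = (7.58 °C − 28.2 °C)/3.581 = -5.76 W/m
(Negative Q' ⇒ heat flows inward; heat gain = 5.76 W/m.)

Q' = 5.76 W/m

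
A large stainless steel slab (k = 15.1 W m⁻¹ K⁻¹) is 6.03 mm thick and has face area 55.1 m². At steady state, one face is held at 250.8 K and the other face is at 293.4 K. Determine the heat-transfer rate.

Q = kA·ΔT/L = 15.1 × 55.1 × |250.8 K − 293.4 K| / 0.00603 = 5.88×10^6 W

Q = 5880 kW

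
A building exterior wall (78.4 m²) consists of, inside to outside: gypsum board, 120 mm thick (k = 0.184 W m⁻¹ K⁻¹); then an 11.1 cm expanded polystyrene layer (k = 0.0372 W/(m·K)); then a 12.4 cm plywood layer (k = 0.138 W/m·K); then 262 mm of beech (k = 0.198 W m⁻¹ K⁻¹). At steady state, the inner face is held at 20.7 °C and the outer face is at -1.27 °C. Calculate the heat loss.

Resistance network (inner→outer):
  R_gypsum board = L/(kA) = 0.120/(0.184·78.4) = 0.008319 K/W
  R_expanded polystyrene = L/(kA) = 0.111/(0.0372·78.4) = 0.03806 K/W
  R_plywood = L/(kA) = 0.124/(0.138·78.4) = 0.01146 K/W
  R_beech = L/(kA) = 0.262/(0.198·78.4) = 0.01688 K/W
ΣR = 0.008319 + 0.03806 + 0.01146 + 0.01688 = 0.07472 K/W
Q = ΔT/ΣR = (20.7 °C − -1.27 °C)/0.07472 = 294 W

Q = 294 W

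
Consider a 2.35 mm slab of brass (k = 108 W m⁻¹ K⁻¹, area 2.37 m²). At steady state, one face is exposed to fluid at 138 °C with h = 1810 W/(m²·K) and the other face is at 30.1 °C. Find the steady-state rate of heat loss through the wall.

Treat each layer as a resistance in series:
  R_conv,in = 1/(hA) = 1/(1810·2.37) = 2.331×10^-4 K/W
  R_brass = L/(kA) = 0.00235/(108·2.37) = 9.181×10^-6 K/W
ΣR = 2.331×10^-4 + 9.181×10^-6 = 2.423×10^-4 K/W
Q = ΔT/ΣR = (138 °C − 30.1 °C)/2.423×10^-4 = 4.45×10^5 W

Q = 4.45×10^5 W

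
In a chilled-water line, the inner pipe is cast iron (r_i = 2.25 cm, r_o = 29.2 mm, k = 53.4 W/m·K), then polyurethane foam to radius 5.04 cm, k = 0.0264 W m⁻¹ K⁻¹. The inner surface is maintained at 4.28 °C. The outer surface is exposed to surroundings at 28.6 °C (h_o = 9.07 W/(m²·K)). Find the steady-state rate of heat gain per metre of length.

Resistance network (inner→outer):
  R'_cast iron = ln(0.0292/0.0225)/(2πk) = 0.2607/(2π·53.4) = 7.769×10^-4 m·K/W
  R'_polyurethane foam = ln(0.0504/0.0292)/(2πk) = 0.5458/(2π·0.0264) = 3.291 m·K/W
  R'_conv,out = 1/(2πr h) = 1/(2π·0.0504·9.07) = 0.3482 m·K/W
ΣR = 7.769×10^-4 + 3.291 + 0.3482 = 3.640 m·K/W
Q' = ΔT/ΣR = (4.28 °C − 28.6 °C)/3.640 = -6.68 W/m
(Negative Q' ⇒ heat flows inward; heat gain = 6.68 W/m.)

Q' = 6.68 W/m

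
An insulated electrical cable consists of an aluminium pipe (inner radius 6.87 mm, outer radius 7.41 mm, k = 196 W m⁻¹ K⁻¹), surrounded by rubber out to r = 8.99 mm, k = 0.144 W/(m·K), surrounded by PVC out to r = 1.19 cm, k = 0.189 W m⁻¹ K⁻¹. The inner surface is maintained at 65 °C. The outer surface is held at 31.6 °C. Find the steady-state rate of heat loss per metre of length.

Series thermal resistances, inner to outer:
  R'_aluminium = ln(0.00741/0.00687)/(2πk) = 0.07567/(2π·196) = 6.144×10^-5 m·K/W
  R'_rubber = ln(0.00899/0.00741)/(2πk) = 0.1933/(2π·0.144) = 0.2136 m·K/W
  R'_PVC = ln(0.0119/0.00899)/(2πk) = 0.2804/(2π·0.189) = 0.2361 m·K/W
ΣR = 6.144×10^-5 + 0.2136 + 0.2361 = 0.4498 m·K/W
Q' = ΔT/ΣR = (65 °C − 31.6 °C)/0.4498 = 74.3 W/m

Q' = 74.3 W/m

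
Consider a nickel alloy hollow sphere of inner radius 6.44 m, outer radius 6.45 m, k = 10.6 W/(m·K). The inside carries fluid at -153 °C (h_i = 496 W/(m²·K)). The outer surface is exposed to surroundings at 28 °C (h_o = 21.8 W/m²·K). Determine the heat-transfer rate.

Series thermal resistances, inner to outer:
  R_conv,in = 1/(4πr²h) = 1/(4π·6.44²·496) = 3.868×10^-6 K/W
  R_nickel alloy = (1/6.44 − 1/6.45)/(4πk) = 2.407×10^-4/(4π·10.6) = 1.807×10^-6 K/W
  R_conv,out = 1/(4πr²h) = 1/(4π·6.45²·21.8) = 8.774×10^-5 K/W
ΣR = 3.868×10^-6 + 1.807×10^-6 + 8.774×10^-5 = 9.341×10^-5 K/W
Q = ΔT/ΣR = (-153 °C − 28 °C)/9.341×10^-5 = -1.94×10^6 W
(Negative Q ⇒ heat flows inward; heat gain = 1.94×10^6 W.)

Q = 1.94×10^6 W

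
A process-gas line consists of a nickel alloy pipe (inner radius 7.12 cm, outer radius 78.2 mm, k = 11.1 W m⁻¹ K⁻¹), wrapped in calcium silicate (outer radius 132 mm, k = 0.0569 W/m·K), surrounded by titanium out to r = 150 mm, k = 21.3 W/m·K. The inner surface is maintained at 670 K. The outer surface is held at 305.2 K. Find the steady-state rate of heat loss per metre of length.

Q' = 249 W/m

Resistance network (inner→outer):
  R'_nickel alloy = ln(0.0782/0.0712)/(2πk) = 0.09378/(2π·11.1) = 0.001345 m·K/W
  R'_calcium silicate = ln(0.132/0.0782)/(2πk) = 0.5235/(2π·0.0569) = 1.464 m·K/W
  R'_titanium = ln(0.150/0.132)/(2πk) = 0.1278/(2π·21.3) = 9.552×10^-4 m·K/W
ΣR = 0.001345 + 1.464 + 9.552×10^-4 = 1.466 m·K/W
Q' = ΔT/ΣR = (670 K − 305.2 K)/1.466 = 249 W/m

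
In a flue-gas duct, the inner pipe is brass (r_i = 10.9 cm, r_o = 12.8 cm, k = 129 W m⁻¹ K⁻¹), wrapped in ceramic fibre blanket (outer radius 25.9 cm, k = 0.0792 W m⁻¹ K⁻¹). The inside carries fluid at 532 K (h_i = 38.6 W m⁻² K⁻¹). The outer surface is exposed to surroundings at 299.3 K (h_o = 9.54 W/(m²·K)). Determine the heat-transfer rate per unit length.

Treat each layer as a resistance in series:
  R'_conv,in = 1/(2πr h) = 1/(2π·0.109·38.6) = 0.03783 m·K/W
  R'_brass = ln(0.128/0.109)/(2πk) = 0.1607/(2π·129) = 1.982×10^-4 m·K/W
  R'_ceramic fibre blanket = ln(0.259/0.128)/(2πk) = 0.7048/(2π·0.0792) = 1.416 m·K/W
  R'_conv,out = 1/(2πr h) = 1/(2π·0.259·9.54) = 0.06441 m·K/W
ΣR = 0.03783 + 1.982×10^-4 + 1.416 + 0.06441 = 1.518 m·K/W
Q' = ΔT/ΣR = (532 K − 299.3 K)/1.518 = 153 W/m

Q' = 153 W/m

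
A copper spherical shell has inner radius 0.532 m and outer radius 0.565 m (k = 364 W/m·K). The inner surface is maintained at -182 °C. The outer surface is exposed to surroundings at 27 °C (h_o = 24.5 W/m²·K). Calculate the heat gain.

Series thermal resistances, inner to outer:
  R_copper = (1/0.532 − 1/0.565)/(4πk) = 0.1098/(4π·364) = 2.400×10^-5 K/W
  R_conv,out = 1/(4πr²h) = 1/(4π·0.565²·24.5) = 0.01017 K/W
ΣR = 2.400×10^-5 + 0.01017 = 0.01019 K/W
Q = ΔT/ΣR = (-182 °C − 27 °C)/0.01019 = -20500 W
(Negative Q ⇒ heat flows inward; heat gain = 20500 W.)

Q = 20.5 kW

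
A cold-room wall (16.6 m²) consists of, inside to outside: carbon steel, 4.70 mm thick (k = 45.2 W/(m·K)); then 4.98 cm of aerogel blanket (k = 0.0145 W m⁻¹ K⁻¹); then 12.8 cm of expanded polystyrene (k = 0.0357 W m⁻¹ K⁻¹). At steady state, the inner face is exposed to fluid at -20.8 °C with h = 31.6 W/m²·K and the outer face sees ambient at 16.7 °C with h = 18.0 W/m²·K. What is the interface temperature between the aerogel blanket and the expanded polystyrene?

Treat each layer as a resistance in series:
  R_conv,in = 1/(hA) = 1/(31.6·16.6) = 0.001906 K/W
  R_carbon steel = L/(kA) = 0.00470/(45.2·16.6) = 6.264×10^-6 K/W
  R_aerogel blanket = L/(kA) = 0.0498/(0.0145·16.6) = 0.2069 K/W
  R_expanded polystyrene = L/(kA) = 0.128/(0.0357·16.6) = 0.2160 K/W
  R_conv,out = 1/(hA) = 1/(18.0·16.6) = 0.003347 K/W
ΣR = 0.001906 + 6.264×10^-6 + 0.2069 + 0.2160 + 0.003347 = 0.4282 K/W
Q = ΔT/ΣR = (-20.8 °C − 16.7 °C)/0.4282 = -87.58 W
From the inner boundary to the aerogel blanket/expanded polystyrene interface, ΣR_partial = 0.2088 K/W.
T_interface = T_in − Q·ΣR_partial = -20.8 °C − (-87.58)(0.2088) = -2.51 °C

T = -2.51 °C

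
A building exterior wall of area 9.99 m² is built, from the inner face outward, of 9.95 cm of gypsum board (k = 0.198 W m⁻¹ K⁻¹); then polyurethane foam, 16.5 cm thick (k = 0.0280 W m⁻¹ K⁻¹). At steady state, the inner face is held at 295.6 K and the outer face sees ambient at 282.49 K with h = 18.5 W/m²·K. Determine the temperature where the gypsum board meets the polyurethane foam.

T = 294.6 K

Resistance network (inner→outer):
  R_gypsum board = L/(kA) = 0.0995/(0.198·9.99) = 0.05030 K/W
  R_polyurethane foam = L/(kA) = 0.165/(0.0280·9.99) = 0.5899 K/W
  R_conv,out = 1/(hA) = 1/(18.5·9.99) = 0.005411 K/W
ΣR = 0.05030 + 0.5899 + 0.005411 = 0.6456 K/W
Q = ΔT/ΣR = (295.6 K − 282.49 K)/0.6456 = 20.31 W
From the inner boundary to the gypsum board/polyurethane foam interface, ΣR_partial = 0.05030 K/W.
T_interface = T_in − Q·ΣR_partial = 295.6 K − (20.31)(0.05030) = 294.6 K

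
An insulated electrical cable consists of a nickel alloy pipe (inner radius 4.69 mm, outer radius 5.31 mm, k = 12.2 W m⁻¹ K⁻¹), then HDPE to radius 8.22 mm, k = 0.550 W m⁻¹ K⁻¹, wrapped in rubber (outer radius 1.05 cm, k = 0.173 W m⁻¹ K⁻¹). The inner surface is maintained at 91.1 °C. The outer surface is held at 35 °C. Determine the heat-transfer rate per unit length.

Q' = 159 W/m

Series thermal resistances, inner to outer:
  R'_nickel alloy = ln(0.00531/0.00469)/(2πk) = 0.1242/(2π·12.2) = 0.001620 m·K/W
  R'_HDPE = ln(0.00822/0.00531)/(2πk) = 0.4370/(2π·0.550) = 0.1264 m·K/W
  R'_rubber = ln(0.0105/0.00822)/(2πk) = 0.2448/(2π·0.173) = 0.2252 m·K/W
ΣR = 0.001620 + 0.1264 + 0.2252 = 0.3532 m·K/W
Q' = ΔT/ΣR = (91.1 °C − 35 °C)/0.3532 = 159 W/m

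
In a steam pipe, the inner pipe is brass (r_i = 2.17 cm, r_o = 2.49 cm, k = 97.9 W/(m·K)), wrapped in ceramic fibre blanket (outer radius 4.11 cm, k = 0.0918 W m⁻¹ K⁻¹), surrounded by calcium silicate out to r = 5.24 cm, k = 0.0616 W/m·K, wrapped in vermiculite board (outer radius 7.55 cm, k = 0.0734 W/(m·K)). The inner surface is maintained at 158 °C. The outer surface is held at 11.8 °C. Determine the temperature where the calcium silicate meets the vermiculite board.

T = 62.4 °C

Series thermal resistances, inner to outer:
  R'_brass = ln(0.0249/0.0217)/(2πk) = 0.1376/(2π·97.9) = 2.236×10^-4 m·K/W
  R'_ceramic fibre blanket = ln(0.0411/0.0249)/(2πk) = 0.5011/(2π·0.0918) = 0.8688 m·K/W
  R'_calcium silicate = ln(0.0524/0.0411)/(2πk) = 0.2429/(2π·0.0616) = 0.6276 m·K/W
  R'_vermiculite board = ln(0.0755/0.0524)/(2πk) = 0.3652/(2π·0.0734) = 0.7919 m·K/W
ΣR = 2.236×10^-4 + 0.8688 + 0.6276 + 0.7919 = 2.289 m·K/W
Q' = ΔT/ΣR = (158 °C − 11.8 °C)/2.289 = 63.87 W/m
From the inner boundary to the calcium silicate/vermiculite board interface, ΣR_partial = 1.497 m·K/W.
T_interface = T_in − Q'·ΣR_partial = 158 °C − (63.87)(1.497) = 62.4 °C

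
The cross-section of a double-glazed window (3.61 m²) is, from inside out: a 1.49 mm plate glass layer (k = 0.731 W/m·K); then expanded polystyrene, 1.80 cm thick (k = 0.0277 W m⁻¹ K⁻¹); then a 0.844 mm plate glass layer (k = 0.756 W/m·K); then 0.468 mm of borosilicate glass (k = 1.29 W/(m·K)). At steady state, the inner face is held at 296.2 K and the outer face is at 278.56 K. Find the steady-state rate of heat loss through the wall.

Treat each layer as a resistance in series:
  R_plate glass = L/(kA) = 0.00149/(0.731·3.61) = 5.646×10^-4 K/W
  R_expanded polystyrene = L/(kA) = 0.0180/(0.0277·3.61) = 0.1800 K/W
  R_plate glass = L/(kA) = 8.44×10^-4/(0.756·3.61) = 3.093×10^-4 K/W
  R_borosilicate glass = L/(kA) = 4.68×10^-4/(1.29·3.61) = 1.005×10^-4 K/W
ΣR = 5.646×10^-4 + 0.1800 + 3.093×10^-4 + 1.005×10^-4 = 0.1810 K/W
Q = ΔT/ΣR = (296.2 K − 278.56 K)/0.1810 = 97.5 W

Q = 97.5 W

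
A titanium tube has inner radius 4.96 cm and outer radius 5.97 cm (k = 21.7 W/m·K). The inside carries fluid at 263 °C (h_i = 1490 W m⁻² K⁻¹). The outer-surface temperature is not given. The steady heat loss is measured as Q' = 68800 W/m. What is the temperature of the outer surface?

T_out = 21.3 °C

Sum the resistances:
  R'_conv,in = 1/(2πr h) = 1/(2π·0.0496·1490) = 0.002154 m·K/W
  R'_titanium = ln(0.0597/0.0496)/(2πk) = 0.1853/(2π·21.7) = 0.001359 m·K/W
ΣR = 0.003513 m·K/W
ΔT = Q'·ΣR = 68800 × 0.003513 = 241.7 K
Heat flows outward, so T_out = T_in − ΔT = 263 − 241.7 = 21.3 °C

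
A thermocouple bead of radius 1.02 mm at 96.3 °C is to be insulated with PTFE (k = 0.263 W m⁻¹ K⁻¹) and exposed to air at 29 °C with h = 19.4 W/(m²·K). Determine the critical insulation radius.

For a sphere, r_cr = 2k_ins/h = 2·0.263/19.4 = 0.0271 m = 2.71 cm

r_cr = 2.71 cm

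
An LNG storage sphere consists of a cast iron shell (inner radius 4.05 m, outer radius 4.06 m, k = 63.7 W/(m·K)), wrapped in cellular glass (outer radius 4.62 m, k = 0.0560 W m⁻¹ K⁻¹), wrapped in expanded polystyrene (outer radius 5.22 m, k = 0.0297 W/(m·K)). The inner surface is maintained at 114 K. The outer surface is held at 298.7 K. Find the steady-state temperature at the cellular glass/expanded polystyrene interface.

T = 185.8 K

Series thermal resistances, inner to outer:
  R_cast iron = (1/4.05 − 1/4.06)/(4πk) = 6.082×10^-4/(4π·63.7) = 7.597×10^-7 K/W
  R_cellular glass = (1/4.06 − 1/4.62)/(4πk) = 0.02986/(4π·0.0560) = 0.04243 K/W
  R_expanded polystyrene = (1/4.62 − 1/5.22)/(4πk) = 0.02488/(4π·0.0297) = 0.06666 K/W
ΣR = 7.597×10^-7 + 0.04243 + 0.06666 = 0.1091 K/W
Q = ΔT/ΣR = (114 K − 298.7 K)/0.1091 = -1693 W
From the inner boundary to the cellular glass/expanded polystyrene interface, ΣR_partial = 0.04243 K/W.
T_interface = T_in − Q·ΣR_partial = 114 K − (-1693)(0.04243) = 185.8 K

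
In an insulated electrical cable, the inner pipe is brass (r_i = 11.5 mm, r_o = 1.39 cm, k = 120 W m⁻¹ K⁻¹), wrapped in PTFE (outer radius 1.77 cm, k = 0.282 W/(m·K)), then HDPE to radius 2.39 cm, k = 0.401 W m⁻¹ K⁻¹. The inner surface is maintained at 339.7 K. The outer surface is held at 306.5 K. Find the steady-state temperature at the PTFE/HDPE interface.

T = 322.0 K

Treat each layer as a resistance in series:
  R'_brass = ln(0.0139/0.0115)/(2πk) = 0.1895/(2π·120) = 2.514×10^-4 m·K/W
  R'_PTFE = ln(0.0177/0.0139)/(2πk) = 0.2417/(2π·0.282) = 0.1364 m·K/W
  R'_HDPE = ln(0.0239/0.0177)/(2πk) = 0.3003/(2π·0.401) = 0.1192 m·K/W
ΣR = 2.514×10^-4 + 0.1364 + 0.1192 = 0.2559 m·K/W
Q' = ΔT/ΣR = (339.7 K − 306.5 K)/0.2559 = 129.7 W/m
From the inner boundary to the PTFE/HDPE interface, ΣR_partial = 0.1367 m·K/W.
T_interface = T_in − Q'·ΣR_partial = 339.7 K − (129.7)(0.1367) = 322.0 K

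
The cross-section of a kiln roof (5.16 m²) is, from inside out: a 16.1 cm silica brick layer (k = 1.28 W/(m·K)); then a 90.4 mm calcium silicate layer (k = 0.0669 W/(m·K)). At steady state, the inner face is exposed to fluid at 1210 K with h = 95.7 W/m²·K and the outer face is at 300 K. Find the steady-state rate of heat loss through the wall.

Series thermal resistances, inner to outer:
  R_conv,in = 1/(hA) = 1/(95.7·5.16) = 0.002025 K/W
  R_silica brick = L/(kA) = 0.161/(1.28·5.16) = 0.02438 K/W
  R_calcium silicate = L/(kA) = 0.0904/(0.0669·5.16) = 0.2619 K/W
ΣR = 0.002025 + 0.02438 + 0.2619 = 0.2883 K/W
Q = ΔT/ΣR = (1210 K − 300 K)/0.2883 = 3160 W

Q = 3.16 kW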